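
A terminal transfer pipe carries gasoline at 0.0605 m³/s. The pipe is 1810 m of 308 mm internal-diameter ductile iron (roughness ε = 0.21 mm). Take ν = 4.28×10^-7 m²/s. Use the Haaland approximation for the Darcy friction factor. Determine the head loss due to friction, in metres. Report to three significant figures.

h_f ≈ 3.66 m

V = 4Q/(πD²) = 4·0.0605/(π·0.308²) = 0.8120 m/s
Re = VD/ν = 0.8120·0.308/4.28×10^-7 = 5.84×10^5 → turbulent
ε/D = 0.21/308 = 6.82×10^-4
Haaland: f = 0.01855
h_f = f(L/D)V²/(2g) = 0.01855·(1810/0.308)·0.8120²/(2·9.81) = 3.664 m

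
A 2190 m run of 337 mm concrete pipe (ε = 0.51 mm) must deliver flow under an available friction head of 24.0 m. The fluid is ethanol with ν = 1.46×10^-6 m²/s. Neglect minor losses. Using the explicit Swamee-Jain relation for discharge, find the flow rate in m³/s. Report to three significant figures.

Swamee-Jain (Type II): Q = -0.965·√(gD⁵h_f/L)·ln[ε/(3.7D) + √(3.17ν²L/(gD³h_f))]
√(gD⁵h_f/L) = √(9.81·0.337⁵·24.0/2190) = 0.02162
ε/(3.7D) = 4.09×10^-4; √(3.17ν²L/(gD³h_f)) = 4.05×10^-5
Q = -0.965·0.02162·ln(4.495×10^-4) = 0.1608 m³/s
Check: V = 1.80 m/s, Re = 4.16×10^5, f = 0.02244, h_f = 24.1 m ≈ 24.0 m ✓

Q ≈ 0.161 m³/s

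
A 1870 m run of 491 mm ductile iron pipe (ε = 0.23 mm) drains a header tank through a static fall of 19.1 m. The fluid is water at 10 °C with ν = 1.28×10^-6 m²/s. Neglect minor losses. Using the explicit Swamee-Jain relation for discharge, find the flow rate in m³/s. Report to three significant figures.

Q ≈ 0.455 m³/s

Swamee-Jain (Type II): Q = -0.965·√(gD⁵h_f/L)·ln[ε/(3.7D) + √(3.17ν²L/(gD³h_f))]
√(gD⁵h_f/L) = √(9.81·0.491⁵·19.1/1870) = 0.05347
ε/(3.7D) = 1.27×10^-4; √(3.17ν²L/(gD³h_f)) = 2.09×10^-5
Q = -0.965·0.05347·ln(1.475×10^-4) = 0.4552 m³/s
Check: V = 2.40 m/s, Re = 9.22×10^5, f = 0.01713, h_f = 19.2 m ≈ 19.1 m ✓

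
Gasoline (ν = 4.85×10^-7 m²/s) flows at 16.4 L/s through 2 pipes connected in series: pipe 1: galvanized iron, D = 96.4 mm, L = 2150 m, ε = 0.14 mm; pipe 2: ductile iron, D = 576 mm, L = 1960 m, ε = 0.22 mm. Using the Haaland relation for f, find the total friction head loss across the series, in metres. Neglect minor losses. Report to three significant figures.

Pipe 1: V = 2.247 m/s, Re = 4.47×10^5, ε/D = 0.00145, f = 0.02204, h_1 = f(L/D)V²/2g = 126.5 m
Pipe 2: V = 0.06294 m/s, Re = 7.47×10^4, ε/D = 3.82×10^-4, f = 0.02044, h_2 = f(L/D)V²/2g = 0.01404 m
Series → Q common, losses add: H = Σh = 126.5 m

H ≈ 127 m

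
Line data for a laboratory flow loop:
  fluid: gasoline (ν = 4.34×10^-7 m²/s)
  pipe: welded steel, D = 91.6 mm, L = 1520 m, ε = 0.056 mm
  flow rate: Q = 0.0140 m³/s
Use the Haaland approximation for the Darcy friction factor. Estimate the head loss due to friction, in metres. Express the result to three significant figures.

h_f ≈ 70.0 m

V = 4Q/(πD²) = 4·0.0140/(π·0.0916²) = 2.124 m/s
Re = VD/ν = 2.124·0.0916/4.34×10^-7 = 4.48×10^5 → turbulent
ε/D = 0.056/91.6 = 6.11×10^-4
Haaland: f = 0.01833
h_f = f(L/D)V²/(2g) = 0.01833·(1520/0.0916)·2.124²/(2·9.81) = 69.96 m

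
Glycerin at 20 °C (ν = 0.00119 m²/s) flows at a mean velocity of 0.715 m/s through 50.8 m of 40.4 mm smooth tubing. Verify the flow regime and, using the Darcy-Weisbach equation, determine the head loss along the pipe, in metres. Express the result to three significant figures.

Re = VD/ν = 0.715·0.04040/0.00119 = 24.3 → laminar (Re < 2300)
f = 64/Re = 2.637
h_f = f(L/D)V²/(2g) = 2.637·(50.8/0.04040)·0.715²/(2·9.81) = 86.38 m

h_f ≈ 86.4 m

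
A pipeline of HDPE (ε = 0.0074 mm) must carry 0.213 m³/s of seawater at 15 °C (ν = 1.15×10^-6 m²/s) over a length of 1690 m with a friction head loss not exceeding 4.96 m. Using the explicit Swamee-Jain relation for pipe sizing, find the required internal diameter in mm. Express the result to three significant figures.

Swamee-Jain (Type III): D = 0.66·[ε^1.25·(LQ²/(gh_f))^4.75 + ν·Q^9.4·(L/(gh_f))^5.2]^0.04
LQ²/(gh_f) = 1.576; L/(gh_f) = 34.73
Term 1 = ε^1.25·(…)^4.75 = 3.35×10^-6; Term 2 = ν·Q^9.4·(…)^5.2 = 5.75×10^-5
D = 0.66·(3.35×10^-6 + 5.75×10^-5)^0.04 = 0.4476 m = 448 mm
Check: V = 1.35 m/s, Re = 5.27×10^5, f = 0.01324, h_f = 4.67 m ≈ 4.96 m ✓

D ≈ 448 mm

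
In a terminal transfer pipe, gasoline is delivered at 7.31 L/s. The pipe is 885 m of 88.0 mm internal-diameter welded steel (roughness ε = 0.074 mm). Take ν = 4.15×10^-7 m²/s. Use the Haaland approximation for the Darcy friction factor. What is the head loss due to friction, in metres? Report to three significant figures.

h_f ≈ 14.8 m

V = 4Q/(πD²) = 4·0.00731/(π·0.0880²) = 1.202 m/s
Re = VD/ν = 1.202·0.0880/4.15×10^-7 = 2.55×10^5 → turbulent
ε/D = 0.074/88.0 = 8.41×10^-4
Haaland: f = 0.01998
h_f = f(L/D)V²/(2g) = 0.01998·(885/0.0880)·1.202²/(2·9.81) = 14.79 m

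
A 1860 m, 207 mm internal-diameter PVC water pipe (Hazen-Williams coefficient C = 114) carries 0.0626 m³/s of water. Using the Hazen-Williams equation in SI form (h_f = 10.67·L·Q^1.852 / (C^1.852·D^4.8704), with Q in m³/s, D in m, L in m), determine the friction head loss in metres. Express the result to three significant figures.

h_f ≈ 39.0 m

h_f = 10.67·1860·0.0626^1.852 / (114^1.852·0.207^4.8704) = 39.00 m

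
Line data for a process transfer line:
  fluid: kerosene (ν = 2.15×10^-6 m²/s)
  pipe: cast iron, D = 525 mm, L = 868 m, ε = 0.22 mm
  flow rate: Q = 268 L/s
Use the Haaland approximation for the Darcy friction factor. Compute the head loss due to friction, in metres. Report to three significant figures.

V = 4Q/(πD²) = 4·0.268/(π·0.525²) = 1.238 m/s
Re = VD/ν = 1.238·0.525/2.15×10^-6 = 3.02×10^5 → turbulent
ε/D = 0.22/525 = 4.19×10^-4
Haaland: f = 0.01758
h_f = f(L/D)V²/(2g) = 0.01758·(868/0.525)·1.238²/(2·9.81) = 2.270 m

h_f ≈ 2.27 m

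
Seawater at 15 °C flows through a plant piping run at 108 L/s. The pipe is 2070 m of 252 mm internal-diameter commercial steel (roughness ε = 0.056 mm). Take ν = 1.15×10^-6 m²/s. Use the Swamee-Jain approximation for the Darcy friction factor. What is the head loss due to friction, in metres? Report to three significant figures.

V = 4Q/(πD²) = 4·0.108/(π·0.252²) = 2.165 m/s
Re = VD/ν = 2.165·0.252/1.15×10^-6 = 4.74×10^5 → turbulent
ε/D = 0.056/252 = 2.22×10^-4
Swamee-Jain: f = 0.01578
h_f = f(L/D)V²/(2g) = 0.01578·(2070/0.252)·2.165²/(2·9.81) = 30.99 m

h_f ≈ 31.0 m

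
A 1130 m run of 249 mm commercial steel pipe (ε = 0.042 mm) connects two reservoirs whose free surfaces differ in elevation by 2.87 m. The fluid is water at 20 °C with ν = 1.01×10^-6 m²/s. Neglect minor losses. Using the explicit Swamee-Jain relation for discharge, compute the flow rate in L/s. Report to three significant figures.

Q ≈ 41.9 L/s

Swamee-Jain (Type II): Q = -0.965·√(gD⁵h_f/L)·ln[ε/(3.7D) + √(3.17ν²L/(gD³h_f))]
√(gD⁵h_f/L) = √(9.81·0.249⁵·2.87/1130) = 0.004884
ε/(3.7D) = 4.56×10^-5; √(3.17ν²L/(gD³h_f)) = 9.17×10^-5
Q = -0.965·0.004884·ln(1.373×10^-4) = 0.04191 m³/s
Check: V = 0.861 m/s, Re = 2.12×10^5, f = 0.01677, h_f = 2.87 m ≈ 2.87 m ✓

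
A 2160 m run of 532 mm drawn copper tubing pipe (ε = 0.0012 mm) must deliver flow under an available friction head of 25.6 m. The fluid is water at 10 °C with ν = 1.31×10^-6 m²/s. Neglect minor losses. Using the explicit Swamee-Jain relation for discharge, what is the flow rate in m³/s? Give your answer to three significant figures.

Swamee-Jain (Type II): Q = -0.965·√(gD⁵h_f/L)·ln[ε/(3.7D) + √(3.17ν²L/(gD³h_f))]
√(gD⁵h_f/L) = √(9.81·0.532⁵·25.6/2160) = 0.07039
ε/(3.7D) = 6.10×10^-7; √(3.17ν²L/(gD³h_f)) = 1.76×10^-5
Q = -0.965·0.07039·ln(1.824×10^-5) = 0.7412 m³/s
Check: V = 3.33 m/s, Re = 1.35×10^6, f = 0.01111, h_f = 25.6 m ≈ 25.6 m ✓

Q ≈ 0.741 m³/s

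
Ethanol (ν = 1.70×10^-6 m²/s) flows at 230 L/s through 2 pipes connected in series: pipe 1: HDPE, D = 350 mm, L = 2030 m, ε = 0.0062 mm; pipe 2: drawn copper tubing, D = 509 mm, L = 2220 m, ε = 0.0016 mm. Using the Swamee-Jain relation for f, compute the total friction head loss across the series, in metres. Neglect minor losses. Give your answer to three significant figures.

H ≈ 26.7 m

Pipe 1: V = 2.391 m/s, Re = 4.92×10^5, ε/D = 1.77×10^-5, f = 0.01341, h_1 = f(L/D)V²/2g = 22.65 m
Pipe 2: V = 1.130 m/s, Re = 3.38×10^5, ε/D = 3.14×10^-6, f = 0.01409, h_2 = f(L/D)V²/2g = 4.003 m
Series → Q common, losses add: H = Σh = 26.65 m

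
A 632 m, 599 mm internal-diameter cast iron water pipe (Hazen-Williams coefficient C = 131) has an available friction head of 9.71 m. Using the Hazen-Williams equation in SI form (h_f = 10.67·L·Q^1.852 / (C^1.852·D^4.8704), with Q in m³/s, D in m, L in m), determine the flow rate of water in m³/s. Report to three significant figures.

Rearranging: Q = [h_f·C^1.852·D^4.8704 / (10.67·L)]^(1/1.852)
Q = [9.71·131^1.852·0.599^4.8704 / (10.67·632)]^0.540 = 0.9944 m³/s

Q ≈ 0.994 m³/s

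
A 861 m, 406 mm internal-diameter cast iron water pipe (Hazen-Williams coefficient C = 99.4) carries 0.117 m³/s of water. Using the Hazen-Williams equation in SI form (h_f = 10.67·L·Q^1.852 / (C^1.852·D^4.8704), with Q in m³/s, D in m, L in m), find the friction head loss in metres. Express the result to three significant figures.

h_f ≈ 2.79 m

h_f = 10.67·861·0.117^1.852 / (99.4^1.852·0.406^4.8704) = 2.786 m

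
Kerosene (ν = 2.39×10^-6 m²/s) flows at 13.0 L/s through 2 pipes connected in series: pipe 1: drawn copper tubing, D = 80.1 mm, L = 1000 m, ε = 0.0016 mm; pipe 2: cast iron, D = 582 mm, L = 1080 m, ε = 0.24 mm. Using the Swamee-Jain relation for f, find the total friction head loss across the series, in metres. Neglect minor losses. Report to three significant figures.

Pipe 1: V = 2.580 m/s, Re = 8.65×10^4, ε/D = 2.00×10^-5, f = 0.01853, h_1 = f(L/D)V²/2g = 78.48 m
Pipe 2: V = 0.04887 m/s, Re = 1.19×10^4, ε/D = 4.12×10^-4, f = 0.03032, h_2 = f(L/D)V²/2g = 0.006848 m
Series → Q common, losses add: H = Σh = 78.48 m

H ≈ 78.5 m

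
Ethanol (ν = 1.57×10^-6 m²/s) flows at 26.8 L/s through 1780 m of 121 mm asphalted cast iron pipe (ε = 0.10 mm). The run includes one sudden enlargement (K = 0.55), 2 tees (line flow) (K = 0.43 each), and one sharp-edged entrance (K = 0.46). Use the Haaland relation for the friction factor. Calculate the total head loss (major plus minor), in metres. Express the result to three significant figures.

V = 4Q/(πD²) = 2.331 m/s; V²/2g = 0.2769 m
Re = 1.80×10^5, ε/D = 8.26×10^-4 → f = 0.02033 (Haaland)
Major: h_f = f(L/D)·V²/2g = 0.02033·14711·0.2769 = 82.81 m
Minor: ΣK = 1.87; h_m = ΣK·V²/2g = 0.5177 m
Total H_L = 82.81 + 0.5177 = 83.32 m

H_L ≈ 83.3 m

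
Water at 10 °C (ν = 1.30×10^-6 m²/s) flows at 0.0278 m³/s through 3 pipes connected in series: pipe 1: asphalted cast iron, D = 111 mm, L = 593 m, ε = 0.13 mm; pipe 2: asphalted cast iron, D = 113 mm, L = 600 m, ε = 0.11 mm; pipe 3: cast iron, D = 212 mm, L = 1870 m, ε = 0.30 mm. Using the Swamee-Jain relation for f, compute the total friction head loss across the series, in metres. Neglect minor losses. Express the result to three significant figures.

Pipe 1: V = 2.873 m/s, Re = 2.45×10^5, ε/D = 0.00117, f = 0.02162, h_1 = f(L/D)V²/2g = 48.58 m
Pipe 2: V = 2.772 m/s, Re = 2.41×10^5, ε/D = 9.73×10^-4, f = 0.02086, h_2 = f(L/D)V²/2g = 43.38 m
Pipe 3: V = 0.7876 m/s, Re = 1.28×10^5, ε/D = 0.00142, f = 0.02327, h_3 = f(L/D)V²/2g = 6.488 m
Series → Q common, losses add: H = Σh = 98.45 m

H ≈ 98.5 m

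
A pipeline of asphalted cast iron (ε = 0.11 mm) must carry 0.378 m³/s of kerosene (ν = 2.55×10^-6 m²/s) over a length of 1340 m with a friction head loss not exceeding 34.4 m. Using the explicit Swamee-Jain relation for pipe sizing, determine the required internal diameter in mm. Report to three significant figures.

D ≈ 381 mm

Swamee-Jain (Type III): D = 0.66·[ε^1.25·(LQ²/(gh_f))^4.75 + ν·Q^9.4·(L/(gh_f))^5.2]^0.04
LQ²/(gh_f) = 0.5674; L/(gh_f) = 3.971
Term 1 = ε^1.25·(…)^4.75 = 7.63×10^-7; Term 2 = ν·Q^9.4·(…)^5.2 = 3.54×10^-7
D = 0.66·(7.63×10^-7 + 3.54×10^-7)^0.04 = 0.3815 m = 381 mm
Check: V = 3.31 m/s, Re = 4.95×10^5, f = 0.01629, h_f = 31.9 m ≈ 34.4 m ✓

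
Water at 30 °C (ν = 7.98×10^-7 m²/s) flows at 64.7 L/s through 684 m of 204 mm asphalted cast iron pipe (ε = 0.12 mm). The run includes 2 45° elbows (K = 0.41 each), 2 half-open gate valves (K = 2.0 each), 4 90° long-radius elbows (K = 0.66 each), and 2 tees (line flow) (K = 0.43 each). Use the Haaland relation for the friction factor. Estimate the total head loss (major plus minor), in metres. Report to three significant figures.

H_L ≈ 13.8 m

V = 4Q/(πD²) = 1.979 m/s; V²/2g = 0.1997 m
Re = 5.06×10^5, ε/D = 5.88×10^-4 → f = 0.01811 (Haaland)
Major: h_f = f(L/D)·V²/2g = 0.01811·3353·0.1997 = 12.13 m
Minor: ΣK = 8.32; h_m = ΣK·V²/2g = 1.662 m
Total H_L = 12.13 + 1.662 = 13.79 m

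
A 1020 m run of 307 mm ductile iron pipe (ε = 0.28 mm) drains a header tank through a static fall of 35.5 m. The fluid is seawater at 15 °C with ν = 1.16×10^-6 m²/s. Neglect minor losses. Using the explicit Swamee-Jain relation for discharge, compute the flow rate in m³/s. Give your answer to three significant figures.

Swamee-Jain (Type II): Q = -0.965·√(gD⁵h_f/L)·ln[ε/(3.7D) + √(3.17ν²L/(gD³h_f))]
√(gD⁵h_f/L) = √(9.81·0.307⁵·35.5/1020) = 0.03051
ε/(3.7D) = 2.47×10^-4; √(3.17ν²L/(gD³h_f)) = 2.08×10^-5
Q = -0.965·0.03051·ln(2.673×10^-4) = 0.2423 m³/s
Check: V = 3.27 m/s, Re = 8.66×10^5, f = 0.01967, h_f = 35.7 m ≈ 35.5 m ✓

Q ≈ 0.242 m³/s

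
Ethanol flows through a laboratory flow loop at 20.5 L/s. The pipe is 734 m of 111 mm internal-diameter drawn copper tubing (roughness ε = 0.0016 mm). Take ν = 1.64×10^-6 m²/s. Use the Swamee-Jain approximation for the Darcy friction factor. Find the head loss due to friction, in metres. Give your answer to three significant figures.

V = 4Q/(πD²) = 4·0.0205/(π·0.111²) = 2.118 m/s
Re = VD/ν = 2.118·0.111/1.64×10^-6 = 1.43×10^5 → turbulent
ε/D = 0.0016/111 = 1.44×10^-5
Swamee-Jain: f = 0.01670
h_f = f(L/D)V²/(2g) = 0.01670·(734/0.111)·2.118²/(2·9.81) = 25.26 m

h_f ≈ 25.3 m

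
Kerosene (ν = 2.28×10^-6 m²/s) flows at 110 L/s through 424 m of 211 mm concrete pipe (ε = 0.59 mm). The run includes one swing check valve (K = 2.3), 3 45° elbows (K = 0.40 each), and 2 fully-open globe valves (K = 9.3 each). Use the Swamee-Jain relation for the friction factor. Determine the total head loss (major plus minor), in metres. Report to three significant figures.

H_L ≈ 37.8 m

V = 4Q/(πD²) = 3.146 m/s; V²/2g = 0.5044 m
Re = 2.91×10^5, ε/D = 0.00280 → f = 0.02629 (Swamee-Jain)
Major: h_f = f(L/D)·V²/2g = 0.02629·2009·0.5044 = 26.65 m
Minor: ΣK = 22.1; h_m = ΣK·V²/2g = 11.15 m
Total H_L = 26.65 + 11.15 = 37.80 m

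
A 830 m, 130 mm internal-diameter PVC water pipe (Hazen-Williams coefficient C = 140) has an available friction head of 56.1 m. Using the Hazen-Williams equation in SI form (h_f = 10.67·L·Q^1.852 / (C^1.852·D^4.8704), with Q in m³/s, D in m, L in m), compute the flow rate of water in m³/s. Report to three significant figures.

Rearranging: Q = [h_f·C^1.852·D^4.8704 / (10.67·L)]^(1/1.852)
Q = [56.1·140^1.852·0.130^4.8704 / (10.67·830)]^0.540 = 0.04256 m³/s

Q ≈ 0.0426 m³/s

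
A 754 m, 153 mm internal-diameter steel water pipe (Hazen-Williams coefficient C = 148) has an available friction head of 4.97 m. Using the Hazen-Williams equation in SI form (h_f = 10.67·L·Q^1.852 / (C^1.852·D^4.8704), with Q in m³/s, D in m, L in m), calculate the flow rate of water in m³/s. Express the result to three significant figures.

Q ≈ 0.0196 m³/s

Rearranging: Q = [h_f·C^1.852·D^4.8704 / (10.67·L)]^(1/1.852)
Q = [4.97·148^1.852·0.153^4.8704 / (10.67·754)]^0.540 = 0.01965 m³/s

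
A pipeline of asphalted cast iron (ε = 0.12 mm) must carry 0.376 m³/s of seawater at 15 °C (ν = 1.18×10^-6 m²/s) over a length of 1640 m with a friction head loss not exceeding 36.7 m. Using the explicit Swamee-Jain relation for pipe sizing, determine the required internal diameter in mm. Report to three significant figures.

D ≈ 389 mm

Swamee-Jain (Type III): D = 0.66·[ε^1.25·(LQ²/(gh_f))^4.75 + ν·Q^9.4·(L/(gh_f))^5.2]^0.04
LQ²/(gh_f) = 0.6440; L/(gh_f) = 4.555
Term 1 = ε^1.25·(…)^4.75 = 1.55×10^-6; Term 2 = ν·Q^9.4·(…)^5.2 = 3.18×10^-7
D = 0.66·(1.55×10^-6 + 3.18×10^-7)^0.04 = 0.3894 m = 389 mm
Check: V = 3.16 m/s, Re = 1.04×10^6, f = 0.01580, h_f = 33.8 m ≈ 36.7 m ✓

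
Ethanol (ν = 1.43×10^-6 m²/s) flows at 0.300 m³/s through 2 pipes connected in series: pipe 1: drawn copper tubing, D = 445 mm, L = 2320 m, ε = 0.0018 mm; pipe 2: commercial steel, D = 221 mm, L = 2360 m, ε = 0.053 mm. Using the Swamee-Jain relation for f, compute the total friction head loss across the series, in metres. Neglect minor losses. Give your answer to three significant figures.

Pipe 1: V = 1.929 m/s, Re = 6.00×10^5, ε/D = 4.04×10^-6, f = 0.01275, h_1 = f(L/D)V²/2g = 12.60 m
Pipe 2: V = 7.821 m/s, Re = 1.21×10^6, ε/D = 2.40×10^-4, f = 0.01505, h_2 = f(L/D)V²/2g = 501.1 m
Series → Q common, losses add: H = Σh = 513.7 m

H ≈ 514 m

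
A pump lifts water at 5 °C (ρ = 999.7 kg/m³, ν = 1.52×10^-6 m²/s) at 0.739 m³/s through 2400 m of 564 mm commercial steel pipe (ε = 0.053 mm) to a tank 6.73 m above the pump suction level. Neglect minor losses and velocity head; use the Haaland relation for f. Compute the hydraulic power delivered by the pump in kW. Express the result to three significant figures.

V = 4Q/(πD²) = 2.958 m/s; Re = 1.10×10^6; ε/D = 9.40×10^-5; f = 0.01314
h_f = f(L/D)V²/2g = 24.93 m
Total head H = z + h_f = 6.73 + 24.93 = 31.66 m
P_hyd = ρgQH = 999.7·9.81·0.739·31.66 = 229.4 kW

P_hyd ≈ 229 kW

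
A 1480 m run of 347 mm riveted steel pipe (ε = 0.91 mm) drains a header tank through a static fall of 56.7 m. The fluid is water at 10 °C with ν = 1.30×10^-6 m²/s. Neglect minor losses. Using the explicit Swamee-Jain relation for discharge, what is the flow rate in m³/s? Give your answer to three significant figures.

Swamee-Jain (Type II): Q = -0.965·√(gD⁵h_f/L)·ln[ε/(3.7D) + √(3.17ν²L/(gD³h_f))]
√(gD⁵h_f/L) = √(9.81·0.347⁵·56.7/1480) = 0.04348
ε/(3.7D) = 7.09×10^-4; √(3.17ν²L/(gD³h_f)) = 1.85×10^-5
Q = -0.965·0.04348·ln(7.272×10^-4) = 0.3032 m³/s
Check: V = 3.21 m/s, Re = 8.56×10^5, f = 0.02546, h_f = 56.9 m ≈ 56.7 m ✓

Q ≈ 0.303 m³/s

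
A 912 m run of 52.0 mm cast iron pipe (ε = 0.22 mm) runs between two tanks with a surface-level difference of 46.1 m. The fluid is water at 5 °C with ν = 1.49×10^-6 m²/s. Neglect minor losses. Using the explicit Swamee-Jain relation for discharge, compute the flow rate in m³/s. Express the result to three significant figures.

Q ≈ 0.00274 m³/s

Swamee-Jain (Type II): Q = -0.965·√(gD⁵h_f/L)·ln[ε/(3.7D) + √(3.17ν²L/(gD³h_f))]
√(gD⁵h_f/L) = √(9.81·0.0520⁵·46.1/912) = 4.342×10^-4
ε/(3.7D) = 0.00114; √(3.17ν²L/(gD³h_f)) = 3.18×10^-4
Q = -0.965·4.342×10^-4·ln(0.001461) = 0.002736 m³/s
Check: V = 1.29 m/s, Re = 4.50×10^4, f = 0.03145, h_f = 46.7 m ≈ 46.1 m ✓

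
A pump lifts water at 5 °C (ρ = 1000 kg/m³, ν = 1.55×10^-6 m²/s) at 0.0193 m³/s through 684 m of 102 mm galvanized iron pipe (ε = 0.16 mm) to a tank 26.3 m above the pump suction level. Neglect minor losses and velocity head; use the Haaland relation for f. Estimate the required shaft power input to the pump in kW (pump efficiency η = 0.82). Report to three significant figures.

P_shaft ≈ 16.3 kW

V = 4Q/(πD²) = 2.362 m/s; Re = 1.55×10^5; ε/D = 0.00157; f = 0.02319
h_f = f(L/D)V²/2g = 44.22 m
Total head H = z + h_f = 26.3 + 44.22 = 70.52 m
P_hyd = ρgQH = 1000·9.81·0.0193·70.52 = 13.35 kW
P_shaft = P_hyd/η = 13.35/0.82 = 16.28 kW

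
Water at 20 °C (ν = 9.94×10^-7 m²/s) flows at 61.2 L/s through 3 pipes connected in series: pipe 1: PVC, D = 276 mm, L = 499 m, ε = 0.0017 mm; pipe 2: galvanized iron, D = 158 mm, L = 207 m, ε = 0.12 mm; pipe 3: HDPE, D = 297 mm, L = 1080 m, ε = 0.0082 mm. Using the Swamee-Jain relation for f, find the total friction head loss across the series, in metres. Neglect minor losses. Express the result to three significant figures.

Pipe 1: V = 1.023 m/s, Re = 2.84×10^5, ε/D = 6.16×10^-6, f = 0.01459, h_1 = f(L/D)V²/2g = 1.407 m
Pipe 2: V = 3.121 m/s, Re = 4.96×10^5, ε/D = 7.59×10^-4, f = 0.01923, h_2 = f(L/D)V²/2g = 12.51 m
Pipe 3: V = 0.8834 m/s, Re = 2.64×10^5, ε/D = 2.76×10^-5, f = 0.01502, h_3 = f(L/D)V²/2g = 2.172 m
Series → Q common, losses add: H = Σh = 16.09 m

H ≈ 16.1 m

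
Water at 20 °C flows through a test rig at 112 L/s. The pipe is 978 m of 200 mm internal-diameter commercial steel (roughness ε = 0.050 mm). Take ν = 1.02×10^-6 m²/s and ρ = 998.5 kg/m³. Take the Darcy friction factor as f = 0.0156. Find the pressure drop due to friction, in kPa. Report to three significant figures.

V = 4Q/(πD²) = 4·0.112/(π·0.200²) = 3.565 m/s
h_f = f(L/D)V²/(2g) = 0.01560·(978/0.200)·3.565²/(2·9.81) = 49.42 m
Δp = ρg·h_f = 998.5·9.81·49.42 = 484.0 kPa

Δp ≈ 484 kPa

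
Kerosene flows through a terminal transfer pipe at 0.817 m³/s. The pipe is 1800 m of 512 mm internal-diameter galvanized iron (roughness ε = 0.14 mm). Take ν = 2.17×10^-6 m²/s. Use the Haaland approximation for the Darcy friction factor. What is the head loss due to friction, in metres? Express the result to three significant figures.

V = 4Q/(πD²) = 4·0.817/(π·0.512²) = 3.968 m/s
Re = VD/ν = 3.968·0.512/2.17×10^-6 = 9.36×10^5 → turbulent
ε/D = 0.14/512 = 2.73×10^-4
Haaland: f = 0.01540
h_f = f(L/D)V²/(2g) = 0.01540·(1800/0.512)·3.968²/(2·9.81) = 43.44 m

h_f ≈ 43.4 m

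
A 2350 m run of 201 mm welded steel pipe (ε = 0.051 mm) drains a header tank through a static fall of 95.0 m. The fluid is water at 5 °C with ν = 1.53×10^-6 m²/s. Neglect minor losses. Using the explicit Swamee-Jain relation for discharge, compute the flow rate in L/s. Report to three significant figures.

Swamee-Jain (Type II): Q = -0.965·√(gD⁵h_f/L)·ln[ε/(3.7D) + √(3.17ν²L/(gD³h_f))]
√(gD⁵h_f/L) = √(9.81·0.201⁵·95.0/2350) = 0.01141
ε/(3.7D) = 6.86×10^-5; √(3.17ν²L/(gD³h_f)) = 4.80×10^-5
Q = -0.965·0.01141·ln(1.166×10^-4) = 0.09969 m³/s
Check: V = 3.14 m/s, Re = 4.13×10^5, f = 0.01624, h_f = 95.5 m ≈ 95.0 m ✓

Q ≈ 99.7 L/s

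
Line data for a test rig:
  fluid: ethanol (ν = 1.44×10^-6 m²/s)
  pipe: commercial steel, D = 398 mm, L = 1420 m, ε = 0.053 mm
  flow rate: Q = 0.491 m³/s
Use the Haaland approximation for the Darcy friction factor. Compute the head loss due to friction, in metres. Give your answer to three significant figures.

V = 4Q/(πD²) = 4·0.491/(π·0.398²) = 3.947 m/s
Re = VD/ν = 3.947·0.398/1.44×10^-6 = 1.09×10^6 → turbulent
ε/D = 0.053/398 = 1.33×10^-4
Haaland: f = 0.01371
h_f = f(L/D)V²/(2g) = 0.01371·(1420/0.398)·3.947²/(2·9.81) = 38.83 m

h_f ≈ 38.8 m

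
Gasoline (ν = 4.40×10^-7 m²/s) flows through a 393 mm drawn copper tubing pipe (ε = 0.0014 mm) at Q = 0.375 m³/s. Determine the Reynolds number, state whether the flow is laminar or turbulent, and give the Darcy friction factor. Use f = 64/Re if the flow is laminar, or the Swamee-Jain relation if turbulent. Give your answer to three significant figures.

V = 4Q/(πD²) = 3.091 m/s
Re = VD/ν = 3.091·0.393/4.40×10^-7 = 2.76×10^6
Re > 4000 → turbulent; ε/D = 3.56×10^-6
Swamee-Jain: f = 0.01002

Re ≈ 2.76×10^6; turbulent; f ≈ 0.0100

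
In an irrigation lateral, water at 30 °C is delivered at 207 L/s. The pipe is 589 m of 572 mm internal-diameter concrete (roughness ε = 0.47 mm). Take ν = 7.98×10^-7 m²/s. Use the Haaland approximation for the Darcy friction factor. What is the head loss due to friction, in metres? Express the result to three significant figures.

V = 4Q/(πD²) = 4·0.207/(π·0.572²) = 0.8055 m/s
Re = VD/ν = 0.8055·0.572/7.98×10^-7 = 5.77×10^5 → turbulent
ε/D = 0.47/572 = 8.22×10^-4
Haaland: f = 0.01929
h_f = f(L/D)V²/(2g) = 0.01929·(589/0.572)·0.8055²/(2·9.81) = 0.6569 m

h_f ≈ 0.657 m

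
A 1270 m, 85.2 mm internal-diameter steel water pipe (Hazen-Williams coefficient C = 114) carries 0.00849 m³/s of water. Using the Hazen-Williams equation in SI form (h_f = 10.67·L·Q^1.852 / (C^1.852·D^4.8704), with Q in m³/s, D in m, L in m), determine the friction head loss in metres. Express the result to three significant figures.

h_f ≈ 49.7 m

h_f = 10.67·1270·0.00849^1.852 / (114^1.852·0.0852^4.8704) = 49.67 m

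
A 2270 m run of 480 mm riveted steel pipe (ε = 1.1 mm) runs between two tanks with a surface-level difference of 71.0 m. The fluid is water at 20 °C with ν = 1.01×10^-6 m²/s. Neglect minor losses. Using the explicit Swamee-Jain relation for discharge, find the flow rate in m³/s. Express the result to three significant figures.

Q ≈ 0.629 m³/s

Swamee-Jain (Type II): Q = -0.965·√(gD⁵h_f/L)·ln[ε/(3.7D) + √(3.17ν²L/(gD³h_f))]
√(gD⁵h_f/L) = √(9.81·0.480⁵·71.0/2270) = 0.08842
ε/(3.7D) = 6.19×10^-4; √(3.17ν²L/(gD³h_f)) = 9.76×10^-6
Q = -0.965·0.08842·ln(6.291×10^-4) = 0.6290 m³/s
Check: V = 3.48 m/s, Re = 1.65×10^6, f = 0.02445, h_f = 71.2 m ≈ 71.0 m ✓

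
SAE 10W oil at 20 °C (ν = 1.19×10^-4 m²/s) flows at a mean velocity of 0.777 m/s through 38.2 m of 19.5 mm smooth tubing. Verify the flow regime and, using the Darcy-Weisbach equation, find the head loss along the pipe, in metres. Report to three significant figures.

Re = VD/ν = 0.777·0.01950/1.19×10^-4 = 127 → laminar (Re < 2300)
f = 64/Re = 0.5027
h_f = f(L/D)V²/(2g) = 0.5027·(38.2/0.01950)·0.777²/(2·9.81) = 30.30 m

h_f ≈ 30.3 m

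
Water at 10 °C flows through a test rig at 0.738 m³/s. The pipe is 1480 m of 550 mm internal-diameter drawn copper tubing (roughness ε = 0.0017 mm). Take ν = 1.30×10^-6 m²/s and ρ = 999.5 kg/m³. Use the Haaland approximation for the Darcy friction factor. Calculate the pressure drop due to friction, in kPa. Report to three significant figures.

V = 4Q/(πD²) = 4·0.738/(π·0.550²) = 3.106 m/s
Re = VD/ν = 3.106·0.550/1.30×10^-6 = 1.31×10^6 → turbulent
ε/D = 0.0017/550 = 3.09×10^-6
Haaland: f = 0.01113
h_f = f(L/D)V²/(2g) = 0.01113·(1480/0.550)·3.106²/(2·9.81) = 14.73 m
Δp = ρg·h_f = 999.5·9.81·14.73 = 144.5 kPa

Δp ≈ 144 kPa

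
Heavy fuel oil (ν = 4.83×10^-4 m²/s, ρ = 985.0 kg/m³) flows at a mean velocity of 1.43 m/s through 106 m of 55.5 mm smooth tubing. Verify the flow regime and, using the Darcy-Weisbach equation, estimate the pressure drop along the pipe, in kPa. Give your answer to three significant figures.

Re = VD/ν = 1.43·0.05550/4.83×10^-4 = 164 → laminar (Re < 2300)
f = 64/Re = 0.3895
h_f = f(L/D)V²/(2g) = 0.3895·(106/0.05550)·1.43²/(2·9.81) = 77.53 m
Δp = ρg·h_f = 985.0·9.81·77.53 = 749.2 kPa

Δp ≈ 749 kPa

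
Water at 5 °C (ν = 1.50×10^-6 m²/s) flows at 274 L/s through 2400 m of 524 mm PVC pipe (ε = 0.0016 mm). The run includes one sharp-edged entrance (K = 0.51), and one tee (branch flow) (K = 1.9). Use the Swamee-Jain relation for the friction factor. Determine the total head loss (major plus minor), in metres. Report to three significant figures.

H_L ≈ 5.26 m

V = 4Q/(πD²) = 1.271 m/s; V²/2g = 0.08228 m
Re = 4.44×10^5, ε/D = 3.05×10^-6 → f = 0.01342 (Swamee-Jain)
Major: h_f = f(L/D)·V²/2g = 0.01342·4580·0.08228 = 5.057 m
Minor: ΣK = 2.41; h_m = ΣK·V²/2g = 0.1983 m
Total H_L = 5.057 + 0.1983 = 5.256 m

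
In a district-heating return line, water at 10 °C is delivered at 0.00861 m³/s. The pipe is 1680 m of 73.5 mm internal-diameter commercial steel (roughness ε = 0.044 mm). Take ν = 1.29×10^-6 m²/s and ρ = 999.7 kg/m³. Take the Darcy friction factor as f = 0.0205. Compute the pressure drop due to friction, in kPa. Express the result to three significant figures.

V = 4Q/(πD²) = 4·0.00861/(π·0.0735²) = 2.029 m/s
h_f = f(L/D)V²/(2g) = 0.02050·(1680/0.0735)·2.029²/(2·9.81) = 98.35 m
Δp = ρg·h_f = 999.7·9.81·98.35 = 964.5 kPa

Δp ≈ 964 kPa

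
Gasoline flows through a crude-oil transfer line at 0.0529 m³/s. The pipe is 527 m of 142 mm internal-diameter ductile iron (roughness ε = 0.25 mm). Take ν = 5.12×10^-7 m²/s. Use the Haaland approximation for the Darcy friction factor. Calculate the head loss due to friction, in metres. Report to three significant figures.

V = 4Q/(πD²) = 4·0.0529/(π·0.142²) = 3.340 m/s
Re = VD/ν = 3.340·0.142/5.12×10^-7 = 9.26×10^5 → turbulent
ε/D = 0.25/142 = 0.00176
Haaland: f = 0.02288
h_f = f(L/D)V²/(2g) = 0.02288·(527/0.142)·3.340²/(2·9.81) = 48.30 m

h_f ≈ 48.3 m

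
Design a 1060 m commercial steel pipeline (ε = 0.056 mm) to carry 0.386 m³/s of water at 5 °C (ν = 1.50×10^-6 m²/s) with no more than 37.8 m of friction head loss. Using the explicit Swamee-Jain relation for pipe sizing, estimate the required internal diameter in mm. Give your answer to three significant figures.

Swamee-Jain (Type III): D = 0.66·[ε^1.25·(LQ²/(gh_f))^4.75 + ν·Q^9.4·(L/(gh_f))^5.2]^0.04
LQ²/(gh_f) = 0.4259; L/(gh_f) = 2.859
Term 1 = ε^1.25·(…)^4.75 = 8.40×10^-8; Term 2 = ν·Q^9.4·(…)^5.2 = 4.59×10^-8
D = 0.66·(8.40×10^-8 + 4.59×10^-8)^0.04 = 0.3500 m = 350 mm
Check: V = 4.01 m/s, Re = 9.36×10^5, f = 0.01437, h_f = 35.7 m ≈ 37.8 m ✓

D ≈ 350 mm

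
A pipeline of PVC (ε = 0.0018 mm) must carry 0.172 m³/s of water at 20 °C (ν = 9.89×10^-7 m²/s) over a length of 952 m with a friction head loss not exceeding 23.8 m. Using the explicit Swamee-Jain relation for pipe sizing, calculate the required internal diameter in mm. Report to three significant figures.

D ≈ 263 mm

Swamee-Jain (Type III): D = 0.66·[ε^1.25·(LQ²/(gh_f))^4.75 + ν·Q^9.4·(L/(gh_f))^5.2]^0.04
LQ²/(gh_f) = 0.1206; L/(gh_f) = 4.077
Term 1 = ε^1.25·(…)^4.75 = 2.86×10^-12; Term 2 = ν·Q^9.4·(…)^5.2 = 9.62×10^-11
D = 0.66·(2.86×10^-12 + 9.62×10^-11)^0.04 = 0.2627 m = 263 mm
Check: V = 3.17 m/s, Re = 8.43×10^5, f = 0.01210, h_f = 22.5 m ≈ 23.8 m ✓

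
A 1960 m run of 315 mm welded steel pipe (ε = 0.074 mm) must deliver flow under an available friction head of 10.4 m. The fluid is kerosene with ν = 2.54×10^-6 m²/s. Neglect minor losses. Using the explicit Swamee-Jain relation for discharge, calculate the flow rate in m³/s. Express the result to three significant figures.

Q ≈ 0.106 m³/s

Swamee-Jain (Type II): Q = -0.965·√(gD⁵h_f/L)·ln[ε/(3.7D) + √(3.17ν²L/(gD³h_f))]
√(gD⁵h_f/L) = √(9.81·0.315⁵·10.4/1960) = 0.01271
ε/(3.7D) = 6.35×10^-5; √(3.17ν²L/(gD³h_f)) = 1.12×10^-4
Q = -0.965·0.01271·ln(1.756×10^-4) = 0.1060 m³/s
Check: V = 1.36 m/s, Re = 1.69×10^5, f = 0.01776, h_f = 10.4 m ≈ 10.4 m ✓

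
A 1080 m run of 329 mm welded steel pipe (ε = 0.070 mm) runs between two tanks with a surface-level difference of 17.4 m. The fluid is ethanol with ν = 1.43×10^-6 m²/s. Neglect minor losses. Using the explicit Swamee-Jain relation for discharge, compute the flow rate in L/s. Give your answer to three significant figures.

Q ≈ 222 L/s

Swamee-Jain (Type II): Q = -0.965·√(gD⁵h_f/L)·ln[ε/(3.7D) + √(3.17ν²L/(gD³h_f))]
√(gD⁵h_f/L) = √(9.81·0.329⁵·17.4/1080) = 0.02468
ε/(3.7D) = 5.75×10^-5; √(3.17ν²L/(gD³h_f)) = 3.39×10^-5
Q = -0.965·0.02468·ln(9.144×10^-5) = 0.2215 m³/s
Check: V = 2.61 m/s, Re = 5.99×10^5, f = 0.01541, h_f = 17.5 m ≈ 17.4 m ✓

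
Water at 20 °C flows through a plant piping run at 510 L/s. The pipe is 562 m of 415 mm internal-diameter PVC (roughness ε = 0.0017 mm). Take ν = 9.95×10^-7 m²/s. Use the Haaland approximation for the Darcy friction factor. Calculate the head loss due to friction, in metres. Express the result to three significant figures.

h_f ≈ 10.6 m

V = 4Q/(πD²) = 4·0.510/(π·0.415²) = 3.770 m/s
Re = VD/ν = 3.770·0.415/9.95×10^-7 = 1.57×10^6 → turbulent
ε/D = 0.0017/415 = 4.10×10^-6
Haaland: f = 0.01085
h_f = f(L/D)V²/(2g) = 0.01085·(562/0.415)·3.770²/(2·9.81) = 10.64 m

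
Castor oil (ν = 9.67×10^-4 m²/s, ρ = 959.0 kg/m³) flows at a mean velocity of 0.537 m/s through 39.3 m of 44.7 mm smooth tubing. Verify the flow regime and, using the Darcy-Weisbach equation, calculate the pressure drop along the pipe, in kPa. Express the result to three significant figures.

Δp ≈ 313 kPa

Re = VD/ν = 0.537·0.04470/9.67×10^-4 = 24.8 → laminar (Re < 2300)
f = 64/Re = 2.578
h_f = f(L/D)V²/(2g) = 2.578·(39.3/0.04470)·0.537²/(2·9.81) = 33.32 m
Δp = ρg·h_f = 959.0·9.81·33.32 = 313.4 kPa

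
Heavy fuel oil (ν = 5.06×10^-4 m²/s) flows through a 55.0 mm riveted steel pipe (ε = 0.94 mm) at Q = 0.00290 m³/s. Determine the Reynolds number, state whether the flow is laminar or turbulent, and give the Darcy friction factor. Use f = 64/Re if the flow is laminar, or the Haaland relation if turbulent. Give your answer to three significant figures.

Re ≈ 133; laminar; f = 64/Re ≈ 0.482

V = 4Q/(πD²) = 1.221 m/s
Re = VD/ν = 1.221·0.0550/5.06×10^-4 = 133
Re < 2300 → laminar → f = 64/Re = 0.4824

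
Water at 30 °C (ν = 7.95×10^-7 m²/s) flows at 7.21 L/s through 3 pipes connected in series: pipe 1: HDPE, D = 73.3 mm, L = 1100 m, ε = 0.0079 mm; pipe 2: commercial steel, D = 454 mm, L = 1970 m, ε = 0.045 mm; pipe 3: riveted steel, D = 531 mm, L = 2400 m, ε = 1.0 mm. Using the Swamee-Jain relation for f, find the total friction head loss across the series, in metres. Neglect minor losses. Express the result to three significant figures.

H ≈ 38.2 m

Pipe 1: V = 1.709 m/s, Re = 1.58×10^5, ε/D = 1.08×10^-4, f = 0.01709, h_1 = f(L/D)V²/2g = 38.16 m
Pipe 2: V = 0.04454 m/s, Re = 2.54×10^4, ε/D = 9.91×10^-5, f = 0.02460, h_2 = f(L/D)V²/2g = 0.01079 m
Pipe 3: V = 0.03256 m/s, Re = 2.17×10^4, ε/D = 0.00188, f = 0.02949, h_3 = f(L/D)V²/2g = 0.007201 m
Series → Q common, losses add: H = Σh = 38.18 m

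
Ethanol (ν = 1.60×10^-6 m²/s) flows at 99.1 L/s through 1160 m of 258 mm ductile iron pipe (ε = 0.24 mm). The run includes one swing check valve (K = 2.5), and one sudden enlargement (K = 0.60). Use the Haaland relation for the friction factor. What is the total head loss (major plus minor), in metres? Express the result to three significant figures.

H_L ≈ 17.2 m

V = 4Q/(πD²) = 1.896 m/s; V²/2g = 0.1831 m
Re = 3.06×10^5, ε/D = 9.30×10^-4 → f = 0.02021 (Haaland)
Major: h_f = f(L/D)·V²/2g = 0.02021·4496·0.1831 = 16.64 m
Minor: ΣK = 3.10; h_m = ΣK·V²/2g = 0.5677 m
Total H_L = 16.64 + 0.5677 = 17.21 m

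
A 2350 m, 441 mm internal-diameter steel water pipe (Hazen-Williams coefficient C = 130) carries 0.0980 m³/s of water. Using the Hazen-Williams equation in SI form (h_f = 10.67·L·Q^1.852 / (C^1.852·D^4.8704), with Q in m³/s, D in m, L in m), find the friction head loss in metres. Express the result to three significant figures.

h_f = 10.67·2350·0.0980^1.852 / (130^1.852·0.441^4.8704) = 2.227 m

h_f ≈ 2.23 m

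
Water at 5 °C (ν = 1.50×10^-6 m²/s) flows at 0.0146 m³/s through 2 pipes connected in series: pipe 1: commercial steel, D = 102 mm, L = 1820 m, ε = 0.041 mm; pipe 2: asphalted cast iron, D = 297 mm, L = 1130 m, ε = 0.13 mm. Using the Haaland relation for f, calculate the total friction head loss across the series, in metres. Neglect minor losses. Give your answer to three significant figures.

Pipe 1: V = 1.787 m/s, Re = 1.21×10^5, ε/D = 4.02×10^-4, f = 0.01915, h_1 = f(L/D)V²/2g = 55.59 m
Pipe 2: V = 0.2107 m/s, Re = 4.17×10^4, ε/D = 4.38×10^-4, f = 0.02280, h_2 = f(L/D)V²/2g = 0.1963 m
Series → Q common, losses add: H = Σh = 55.78 m

H ≈ 55.8 m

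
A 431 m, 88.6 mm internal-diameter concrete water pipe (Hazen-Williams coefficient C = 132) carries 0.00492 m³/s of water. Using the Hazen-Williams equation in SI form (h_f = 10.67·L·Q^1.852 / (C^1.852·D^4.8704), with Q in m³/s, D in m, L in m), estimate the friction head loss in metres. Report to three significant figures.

h_f ≈ 3.87 m

h_f = 10.67·431·0.00492^1.852 / (132^1.852·0.0886^4.8704) = 3.866 m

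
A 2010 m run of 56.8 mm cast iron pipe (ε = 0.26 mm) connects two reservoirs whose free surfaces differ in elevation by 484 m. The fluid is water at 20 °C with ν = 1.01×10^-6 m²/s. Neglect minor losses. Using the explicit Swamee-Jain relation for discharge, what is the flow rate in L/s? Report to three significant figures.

Swamee-Jain (Type II): Q = -0.965·√(gD⁵h_f/L)·ln[ε/(3.7D) + √(3.17ν²L/(gD³h_f))]
√(gD⁵h_f/L) = √(9.81·0.0568⁵·484/2010) = 0.001182
ε/(3.7D) = 0.00124; √(3.17ν²L/(gD³h_f)) = 8.64×10^-5
Q = -0.965·0.001182·ln(0.001324) = 0.007558 m³/s
Check: V = 2.98 m/s, Re = 1.68×10^5, f = 0.03037, h_f = 487 m ≈ 484 m ✓

Q ≈ 7.56 L/s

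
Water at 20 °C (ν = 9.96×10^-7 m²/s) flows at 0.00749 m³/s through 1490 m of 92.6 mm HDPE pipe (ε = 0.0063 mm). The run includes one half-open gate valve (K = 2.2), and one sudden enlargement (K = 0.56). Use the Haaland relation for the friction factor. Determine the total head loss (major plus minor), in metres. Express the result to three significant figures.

V = 4Q/(πD²) = 1.112 m/s; V²/2g = 0.06304 m
Re = 1.03×10^5, ε/D = 6.80×10^-5 → f = 0.01800 (Haaland)
Major: h_f = f(L/D)·V²/2g = 0.01800·16091·0.06304 = 18.26 m
Minor: ΣK = 2.76; h_m = ΣK·V²/2g = 0.1740 m
Total H_L = 18.26 + 0.1740 = 18.43 m

H_L ≈ 18.4 m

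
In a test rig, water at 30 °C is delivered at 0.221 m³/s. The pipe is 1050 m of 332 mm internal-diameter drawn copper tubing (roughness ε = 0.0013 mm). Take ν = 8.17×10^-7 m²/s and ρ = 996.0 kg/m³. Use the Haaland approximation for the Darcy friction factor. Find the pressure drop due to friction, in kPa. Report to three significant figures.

Δp ≈ 119 kPa

V = 4Q/(πD²) = 4·0.221/(π·0.332²) = 2.553 m/s
Re = VD/ν = 2.553·0.332/8.17×10^-7 = 1.04×10^6 → turbulent
ε/D = 0.0013/332 = 3.92×10^-6
Haaland: f = 0.01158
h_f = f(L/D)V²/(2g) = 0.01158·(1050/0.332)·2.553²/(2·9.81) = 12.17 m
Δp = ρg·h_f = 996.0·9.81·12.17 = 118.9 kPa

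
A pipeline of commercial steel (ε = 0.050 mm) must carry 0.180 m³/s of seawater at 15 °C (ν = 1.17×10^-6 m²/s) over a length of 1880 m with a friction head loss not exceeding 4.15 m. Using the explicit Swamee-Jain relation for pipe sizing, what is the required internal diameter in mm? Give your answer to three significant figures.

Swamee-Jain (Type III): D = 0.66·[ε^1.25·(LQ²/(gh_f))^4.75 + ν·Q^9.4·(L/(gh_f))^5.2]^0.04
LQ²/(gh_f) = 1.496; L/(gh_f) = 46.18
Term 1 = ε^1.25·(…)^4.75 = 2.85×10^-5; Term 2 = ν·Q^9.4·(…)^5.2 = 5.28×10^-5
D = 0.66·(2.85×10^-5 + 5.28×10^-5)^0.04 = 0.4528 m = 453 mm
Check: V = 1.12 m/s, Re = 4.33×10^5, f = 0.01483, h_f = 3.92 m ≈ 4.15 m ✓

D ≈ 453 mm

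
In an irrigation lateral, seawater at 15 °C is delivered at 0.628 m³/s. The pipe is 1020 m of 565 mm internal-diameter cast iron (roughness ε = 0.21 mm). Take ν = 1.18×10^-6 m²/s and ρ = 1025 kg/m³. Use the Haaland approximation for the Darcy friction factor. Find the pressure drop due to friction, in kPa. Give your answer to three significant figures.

V = 4Q/(πD²) = 4·0.628/(π·0.565²) = 2.505 m/s
Re = VD/ν = 2.505·0.565/1.18×10^-6 = 1.20×10^6 → turbulent
ε/D = 0.21/565 = 3.72×10^-4
Haaland: f = 0.01613
h_f = f(L/D)V²/(2g) = 0.01613·(1020/0.565)·2.505²/(2·9.81) = 9.312 m
Δp = ρg·h_f = 1025·9.81·9.312 = 93.64 kPa

Δp ≈ 93.6 kPa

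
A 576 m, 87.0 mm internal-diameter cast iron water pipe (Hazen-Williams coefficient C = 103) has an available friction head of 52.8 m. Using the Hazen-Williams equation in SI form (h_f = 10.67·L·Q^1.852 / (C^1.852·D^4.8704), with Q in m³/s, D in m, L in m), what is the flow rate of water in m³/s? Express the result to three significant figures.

Q ≈ 0.0128 m³/s

Rearranging: Q = [h_f·C^1.852·D^4.8704 / (10.67·L)]^(1/1.852)
Q = [52.8·103^1.852·0.0870^4.8704 / (10.67·576)]^0.540 = 0.01284 m³/s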